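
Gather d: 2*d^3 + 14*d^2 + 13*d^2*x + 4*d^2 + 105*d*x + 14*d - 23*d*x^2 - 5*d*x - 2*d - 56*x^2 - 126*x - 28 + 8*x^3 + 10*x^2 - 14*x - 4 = 2*d^3 + d^2*(13*x + 18) + d*(-23*x^2 + 100*x + 12) + 8*x^3 - 46*x^2 - 140*x - 32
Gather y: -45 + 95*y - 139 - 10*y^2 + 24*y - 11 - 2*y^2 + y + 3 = -12*y^2 + 120*y - 192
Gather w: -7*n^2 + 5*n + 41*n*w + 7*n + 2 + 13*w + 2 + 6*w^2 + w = -7*n^2 + 12*n + 6*w^2 + w*(41*n + 14) + 4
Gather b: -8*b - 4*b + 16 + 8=24 - 12*b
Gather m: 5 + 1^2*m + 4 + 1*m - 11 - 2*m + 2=0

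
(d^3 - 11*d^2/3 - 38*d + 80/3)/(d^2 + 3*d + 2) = (3*d^3 - 11*d^2 - 114*d + 80)/(3*(d^2 + 3*d + 2))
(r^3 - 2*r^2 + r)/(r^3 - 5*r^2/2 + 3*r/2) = 2*(r - 1)/(2*r - 3)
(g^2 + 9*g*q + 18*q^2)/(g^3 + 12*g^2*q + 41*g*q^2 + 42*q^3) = (g + 6*q)/(g^2 + 9*g*q + 14*q^2)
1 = 1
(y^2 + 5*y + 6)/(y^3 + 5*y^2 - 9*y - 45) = (y + 2)/(y^2 + 2*y - 15)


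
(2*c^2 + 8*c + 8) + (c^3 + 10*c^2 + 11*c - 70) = c^3 + 12*c^2 + 19*c - 62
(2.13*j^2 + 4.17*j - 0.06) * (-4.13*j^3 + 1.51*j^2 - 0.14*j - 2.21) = -8.7969*j^5 - 14.0058*j^4 + 6.2463*j^3 - 5.3817*j^2 - 9.2073*j + 0.1326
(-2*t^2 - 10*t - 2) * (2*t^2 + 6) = -4*t^4 - 20*t^3 - 16*t^2 - 60*t - 12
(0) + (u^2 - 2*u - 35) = u^2 - 2*u - 35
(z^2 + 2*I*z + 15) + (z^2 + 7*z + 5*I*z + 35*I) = 2*z^2 + 7*z + 7*I*z + 15 + 35*I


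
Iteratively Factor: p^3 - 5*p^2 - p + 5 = (p + 1)*(p^2 - 6*p + 5) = (p - 5)*(p + 1)*(p - 1)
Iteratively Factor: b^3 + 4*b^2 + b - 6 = (b - 1)*(b^2 + 5*b + 6) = (b - 1)*(b + 3)*(b + 2)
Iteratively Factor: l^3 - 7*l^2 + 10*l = (l - 2)*(l^2 - 5*l) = (l - 5)*(l - 2)*(l)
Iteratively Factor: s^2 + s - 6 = (s - 2)*(s + 3)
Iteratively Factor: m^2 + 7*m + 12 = (m + 3)*(m + 4)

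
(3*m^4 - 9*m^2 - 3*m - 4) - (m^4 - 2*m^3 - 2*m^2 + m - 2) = 2*m^4 + 2*m^3 - 7*m^2 - 4*m - 2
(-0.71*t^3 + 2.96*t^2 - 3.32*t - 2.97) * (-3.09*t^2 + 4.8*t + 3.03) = 2.1939*t^5 - 12.5544*t^4 + 22.3155*t^3 + 2.2101*t^2 - 24.3156*t - 8.9991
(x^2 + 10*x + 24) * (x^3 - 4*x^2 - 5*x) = x^5 + 6*x^4 - 21*x^3 - 146*x^2 - 120*x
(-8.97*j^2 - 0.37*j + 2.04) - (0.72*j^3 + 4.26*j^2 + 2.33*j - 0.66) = -0.72*j^3 - 13.23*j^2 - 2.7*j + 2.7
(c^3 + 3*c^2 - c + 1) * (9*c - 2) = 9*c^4 + 25*c^3 - 15*c^2 + 11*c - 2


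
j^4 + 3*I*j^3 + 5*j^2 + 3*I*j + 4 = (j - I)^2*(j + I)*(j + 4*I)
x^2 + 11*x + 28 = (x + 4)*(x + 7)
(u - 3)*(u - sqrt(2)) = u^2 - 3*u - sqrt(2)*u + 3*sqrt(2)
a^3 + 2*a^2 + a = a*(a + 1)^2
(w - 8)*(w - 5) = w^2 - 13*w + 40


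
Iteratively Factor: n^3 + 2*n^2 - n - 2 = (n + 2)*(n^2 - 1) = (n + 1)*(n + 2)*(n - 1)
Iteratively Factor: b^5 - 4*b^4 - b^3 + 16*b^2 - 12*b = (b - 3)*(b^4 - b^3 - 4*b^2 + 4*b) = (b - 3)*(b - 1)*(b^3 - 4*b) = (b - 3)*(b - 1)*(b + 2)*(b^2 - 2*b) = (b - 3)*(b - 2)*(b - 1)*(b + 2)*(b)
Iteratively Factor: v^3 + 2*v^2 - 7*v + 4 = (v - 1)*(v^2 + 3*v - 4) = (v - 1)^2*(v + 4)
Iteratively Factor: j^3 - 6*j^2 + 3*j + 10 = (j - 5)*(j^2 - j - 2) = (j - 5)*(j + 1)*(j - 2)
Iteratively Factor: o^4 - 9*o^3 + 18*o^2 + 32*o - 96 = (o - 3)*(o^3 - 6*o^2 + 32) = (o - 4)*(o - 3)*(o^2 - 2*o - 8) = (o - 4)^2*(o - 3)*(o + 2)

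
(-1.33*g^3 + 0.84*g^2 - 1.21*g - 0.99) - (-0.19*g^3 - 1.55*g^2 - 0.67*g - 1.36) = -1.14*g^3 + 2.39*g^2 - 0.54*g + 0.37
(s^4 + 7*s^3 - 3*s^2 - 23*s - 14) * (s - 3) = s^5 + 4*s^4 - 24*s^3 - 14*s^2 + 55*s + 42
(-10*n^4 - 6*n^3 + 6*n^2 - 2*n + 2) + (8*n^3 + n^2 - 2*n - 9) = -10*n^4 + 2*n^3 + 7*n^2 - 4*n - 7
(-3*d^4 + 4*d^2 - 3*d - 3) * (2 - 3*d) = 9*d^5 - 6*d^4 - 12*d^3 + 17*d^2 + 3*d - 6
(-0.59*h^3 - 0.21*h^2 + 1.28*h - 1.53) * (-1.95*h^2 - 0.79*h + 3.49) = 1.1505*h^5 + 0.8756*h^4 - 4.3892*h^3 + 1.2394*h^2 + 5.6759*h - 5.3397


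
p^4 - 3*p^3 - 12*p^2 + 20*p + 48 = (p - 4)*(p - 3)*(p + 2)^2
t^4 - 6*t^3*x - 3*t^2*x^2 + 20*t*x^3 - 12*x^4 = (t - 6*x)*(t - x)^2*(t + 2*x)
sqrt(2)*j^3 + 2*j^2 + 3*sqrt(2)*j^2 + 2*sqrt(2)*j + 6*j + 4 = (j + 2)*(j + sqrt(2))*(sqrt(2)*j + sqrt(2))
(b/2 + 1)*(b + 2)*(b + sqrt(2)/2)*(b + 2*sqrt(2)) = b^4/2 + 5*sqrt(2)*b^3/4 + 2*b^3 + 3*b^2 + 5*sqrt(2)*b^2 + 4*b + 5*sqrt(2)*b + 4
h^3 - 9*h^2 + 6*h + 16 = (h - 8)*(h - 2)*(h + 1)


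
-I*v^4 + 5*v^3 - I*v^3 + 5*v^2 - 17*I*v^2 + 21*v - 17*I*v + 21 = (v + 1)*(v - 3*I)*(v + 7*I)*(-I*v + 1)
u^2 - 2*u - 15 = (u - 5)*(u + 3)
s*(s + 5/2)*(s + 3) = s^3 + 11*s^2/2 + 15*s/2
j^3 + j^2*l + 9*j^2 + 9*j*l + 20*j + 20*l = (j + 4)*(j + 5)*(j + l)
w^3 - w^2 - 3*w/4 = w*(w - 3/2)*(w + 1/2)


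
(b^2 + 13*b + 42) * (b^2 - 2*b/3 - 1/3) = b^4 + 37*b^3/3 + 33*b^2 - 97*b/3 - 14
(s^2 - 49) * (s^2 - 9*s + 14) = s^4 - 9*s^3 - 35*s^2 + 441*s - 686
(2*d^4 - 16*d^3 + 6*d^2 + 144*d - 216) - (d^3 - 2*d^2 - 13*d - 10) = 2*d^4 - 17*d^3 + 8*d^2 + 157*d - 206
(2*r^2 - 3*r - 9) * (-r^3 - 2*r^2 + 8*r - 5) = -2*r^5 - r^4 + 31*r^3 - 16*r^2 - 57*r + 45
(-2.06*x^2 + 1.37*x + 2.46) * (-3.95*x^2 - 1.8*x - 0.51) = 8.137*x^4 - 1.7035*x^3 - 11.1324*x^2 - 5.1267*x - 1.2546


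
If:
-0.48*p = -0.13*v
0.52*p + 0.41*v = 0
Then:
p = 0.00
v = 0.00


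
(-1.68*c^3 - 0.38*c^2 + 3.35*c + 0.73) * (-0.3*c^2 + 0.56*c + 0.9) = 0.504*c^5 - 0.8268*c^4 - 2.7298*c^3 + 1.315*c^2 + 3.4238*c + 0.657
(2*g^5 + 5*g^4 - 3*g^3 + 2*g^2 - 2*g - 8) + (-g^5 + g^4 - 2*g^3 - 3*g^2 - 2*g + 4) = g^5 + 6*g^4 - 5*g^3 - g^2 - 4*g - 4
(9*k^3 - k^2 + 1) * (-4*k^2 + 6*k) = -36*k^5 + 58*k^4 - 6*k^3 - 4*k^2 + 6*k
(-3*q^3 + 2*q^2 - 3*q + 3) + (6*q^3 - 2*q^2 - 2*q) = 3*q^3 - 5*q + 3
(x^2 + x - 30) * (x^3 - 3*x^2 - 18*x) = x^5 - 2*x^4 - 51*x^3 + 72*x^2 + 540*x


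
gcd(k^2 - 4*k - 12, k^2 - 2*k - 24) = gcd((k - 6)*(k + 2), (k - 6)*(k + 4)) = k - 6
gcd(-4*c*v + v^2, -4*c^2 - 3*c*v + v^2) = -4*c + v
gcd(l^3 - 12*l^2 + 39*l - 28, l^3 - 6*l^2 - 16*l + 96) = l - 4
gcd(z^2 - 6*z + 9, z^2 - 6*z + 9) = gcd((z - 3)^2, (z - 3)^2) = z^2 - 6*z + 9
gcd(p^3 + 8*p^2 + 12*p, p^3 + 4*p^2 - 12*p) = p^2 + 6*p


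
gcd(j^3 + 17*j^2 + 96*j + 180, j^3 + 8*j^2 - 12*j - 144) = j^2 + 12*j + 36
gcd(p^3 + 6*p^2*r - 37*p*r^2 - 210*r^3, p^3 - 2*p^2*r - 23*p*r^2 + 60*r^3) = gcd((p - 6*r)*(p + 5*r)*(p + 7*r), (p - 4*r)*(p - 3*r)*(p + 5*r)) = p + 5*r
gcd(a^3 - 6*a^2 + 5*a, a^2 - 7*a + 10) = a - 5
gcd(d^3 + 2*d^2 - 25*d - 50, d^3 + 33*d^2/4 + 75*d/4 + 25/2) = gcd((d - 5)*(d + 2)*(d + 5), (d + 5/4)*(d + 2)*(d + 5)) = d^2 + 7*d + 10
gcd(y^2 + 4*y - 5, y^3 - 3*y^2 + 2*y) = y - 1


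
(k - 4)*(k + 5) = k^2 + k - 20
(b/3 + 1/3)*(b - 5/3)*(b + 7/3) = b^3/3 + 5*b^2/9 - 29*b/27 - 35/27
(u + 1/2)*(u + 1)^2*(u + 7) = u^4 + 19*u^3/2 + 39*u^2/2 + 29*u/2 + 7/2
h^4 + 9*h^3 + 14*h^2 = h^2*(h + 2)*(h + 7)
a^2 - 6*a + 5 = (a - 5)*(a - 1)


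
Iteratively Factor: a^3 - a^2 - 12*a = (a)*(a^2 - a - 12) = a*(a - 4)*(a + 3)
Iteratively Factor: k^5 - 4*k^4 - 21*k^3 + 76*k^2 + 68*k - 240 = (k + 2)*(k^4 - 6*k^3 - 9*k^2 + 94*k - 120) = (k + 2)*(k + 4)*(k^3 - 10*k^2 + 31*k - 30) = (k - 3)*(k + 2)*(k + 4)*(k^2 - 7*k + 10) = (k - 3)*(k - 2)*(k + 2)*(k + 4)*(k - 5)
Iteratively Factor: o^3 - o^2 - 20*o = (o - 5)*(o^2 + 4*o) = o*(o - 5)*(o + 4)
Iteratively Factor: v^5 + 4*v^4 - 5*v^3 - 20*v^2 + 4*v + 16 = (v - 2)*(v^4 + 6*v^3 + 7*v^2 - 6*v - 8) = (v - 2)*(v + 2)*(v^3 + 4*v^2 - v - 4) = (v - 2)*(v + 1)*(v + 2)*(v^2 + 3*v - 4) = (v - 2)*(v + 1)*(v + 2)*(v + 4)*(v - 1)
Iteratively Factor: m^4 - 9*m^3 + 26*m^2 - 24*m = (m)*(m^3 - 9*m^2 + 26*m - 24) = m*(m - 3)*(m^2 - 6*m + 8) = m*(m - 3)*(m - 2)*(m - 4)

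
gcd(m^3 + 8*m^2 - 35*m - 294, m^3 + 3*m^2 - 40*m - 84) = m^2 + m - 42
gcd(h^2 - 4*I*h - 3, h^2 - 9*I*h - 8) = h - I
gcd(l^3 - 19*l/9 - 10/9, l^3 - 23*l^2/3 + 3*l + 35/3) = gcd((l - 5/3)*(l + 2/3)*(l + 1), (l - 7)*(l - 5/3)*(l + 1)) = l^2 - 2*l/3 - 5/3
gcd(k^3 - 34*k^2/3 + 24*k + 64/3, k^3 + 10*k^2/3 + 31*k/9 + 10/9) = k + 2/3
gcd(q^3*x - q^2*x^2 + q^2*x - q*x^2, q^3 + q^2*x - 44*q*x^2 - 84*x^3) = 1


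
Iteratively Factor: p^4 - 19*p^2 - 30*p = (p + 3)*(p^3 - 3*p^2 - 10*p) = p*(p + 3)*(p^2 - 3*p - 10) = p*(p - 5)*(p + 3)*(p + 2)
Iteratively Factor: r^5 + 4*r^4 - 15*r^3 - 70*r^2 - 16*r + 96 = (r - 4)*(r^4 + 8*r^3 + 17*r^2 - 2*r - 24) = (r - 4)*(r + 3)*(r^3 + 5*r^2 + 2*r - 8) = (r - 4)*(r + 2)*(r + 3)*(r^2 + 3*r - 4) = (r - 4)*(r - 1)*(r + 2)*(r + 3)*(r + 4)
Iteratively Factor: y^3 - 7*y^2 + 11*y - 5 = (y - 1)*(y^2 - 6*y + 5) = (y - 5)*(y - 1)*(y - 1)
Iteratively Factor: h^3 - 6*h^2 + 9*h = (h - 3)*(h^2 - 3*h) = (h - 3)^2*(h)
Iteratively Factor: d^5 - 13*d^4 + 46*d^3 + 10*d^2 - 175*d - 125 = (d - 5)*(d^4 - 8*d^3 + 6*d^2 + 40*d + 25) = (d - 5)^2*(d^3 - 3*d^2 - 9*d - 5) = (d - 5)^2*(d + 1)*(d^2 - 4*d - 5) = (d - 5)^2*(d + 1)^2*(d - 5)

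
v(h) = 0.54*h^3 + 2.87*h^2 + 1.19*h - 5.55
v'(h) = 1.62*h^2 + 5.74*h + 1.19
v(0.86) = -2.06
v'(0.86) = 7.32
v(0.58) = -3.79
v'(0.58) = 5.06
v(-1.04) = -4.29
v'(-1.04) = -3.03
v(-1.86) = -1.31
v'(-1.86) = -3.88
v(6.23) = 243.83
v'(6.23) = 99.83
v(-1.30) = -3.43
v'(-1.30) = -3.53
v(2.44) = 22.28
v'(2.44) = 24.84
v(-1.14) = -3.98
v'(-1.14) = -3.25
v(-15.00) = -1200.15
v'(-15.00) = 279.59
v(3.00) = 38.43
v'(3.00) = 32.99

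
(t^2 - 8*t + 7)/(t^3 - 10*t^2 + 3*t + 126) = (t - 1)/(t^2 - 3*t - 18)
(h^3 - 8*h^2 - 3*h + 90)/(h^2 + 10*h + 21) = (h^2 - 11*h + 30)/(h + 7)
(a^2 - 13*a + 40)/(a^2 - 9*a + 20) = (a - 8)/(a - 4)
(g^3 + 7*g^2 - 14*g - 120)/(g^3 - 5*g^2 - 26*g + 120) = (g + 6)/(g - 6)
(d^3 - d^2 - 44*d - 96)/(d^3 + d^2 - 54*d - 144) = (d + 4)/(d + 6)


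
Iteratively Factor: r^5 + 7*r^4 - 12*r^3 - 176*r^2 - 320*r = (r)*(r^4 + 7*r^3 - 12*r^2 - 176*r - 320) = r*(r - 5)*(r^3 + 12*r^2 + 48*r + 64) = r*(r - 5)*(r + 4)*(r^2 + 8*r + 16) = r*(r - 5)*(r + 4)^2*(r + 4)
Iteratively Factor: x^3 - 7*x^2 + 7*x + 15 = (x + 1)*(x^2 - 8*x + 15) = (x - 3)*(x + 1)*(x - 5)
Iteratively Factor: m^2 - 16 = (m + 4)*(m - 4)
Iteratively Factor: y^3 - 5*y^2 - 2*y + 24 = (y - 4)*(y^2 - y - 6) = (y - 4)*(y + 2)*(y - 3)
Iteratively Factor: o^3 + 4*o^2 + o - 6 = (o - 1)*(o^2 + 5*o + 6) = (o - 1)*(o + 2)*(o + 3)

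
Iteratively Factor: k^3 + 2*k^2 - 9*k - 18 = (k + 2)*(k^2 - 9) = (k + 2)*(k + 3)*(k - 3)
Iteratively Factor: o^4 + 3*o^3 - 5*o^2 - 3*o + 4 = (o + 4)*(o^3 - o^2 - o + 1) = (o - 1)*(o + 4)*(o^2 - 1) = (o - 1)*(o + 1)*(o + 4)*(o - 1)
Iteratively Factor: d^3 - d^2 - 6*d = (d + 2)*(d^2 - 3*d) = d*(d + 2)*(d - 3)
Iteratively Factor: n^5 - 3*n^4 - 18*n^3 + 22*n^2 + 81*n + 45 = (n + 1)*(n^4 - 4*n^3 - 14*n^2 + 36*n + 45) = (n + 1)^2*(n^3 - 5*n^2 - 9*n + 45) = (n - 3)*(n + 1)^2*(n^2 - 2*n - 15) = (n - 5)*(n - 3)*(n + 1)^2*(n + 3)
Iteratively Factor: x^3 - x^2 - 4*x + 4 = (x + 2)*(x^2 - 3*x + 2) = (x - 1)*(x + 2)*(x - 2)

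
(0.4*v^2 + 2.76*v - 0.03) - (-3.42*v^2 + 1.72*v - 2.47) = 3.82*v^2 + 1.04*v + 2.44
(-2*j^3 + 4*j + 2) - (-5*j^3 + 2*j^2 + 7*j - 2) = 3*j^3 - 2*j^2 - 3*j + 4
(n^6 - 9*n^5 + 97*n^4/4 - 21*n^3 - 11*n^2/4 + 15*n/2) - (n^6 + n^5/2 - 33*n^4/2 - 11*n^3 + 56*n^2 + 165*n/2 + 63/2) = -19*n^5/2 + 163*n^4/4 - 10*n^3 - 235*n^2/4 - 75*n - 63/2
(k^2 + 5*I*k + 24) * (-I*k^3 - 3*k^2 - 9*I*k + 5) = -I*k^5 + 2*k^4 - 48*I*k^3 - 22*k^2 - 191*I*k + 120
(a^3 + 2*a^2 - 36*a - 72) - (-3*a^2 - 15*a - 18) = a^3 + 5*a^2 - 21*a - 54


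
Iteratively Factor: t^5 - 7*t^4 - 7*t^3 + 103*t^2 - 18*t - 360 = (t - 3)*(t^4 - 4*t^3 - 19*t^2 + 46*t + 120) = (t - 3)*(t + 2)*(t^3 - 6*t^2 - 7*t + 60) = (t - 3)*(t + 2)*(t + 3)*(t^2 - 9*t + 20) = (t - 5)*(t - 3)*(t + 2)*(t + 3)*(t - 4)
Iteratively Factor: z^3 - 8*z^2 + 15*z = (z - 5)*(z^2 - 3*z) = z*(z - 5)*(z - 3)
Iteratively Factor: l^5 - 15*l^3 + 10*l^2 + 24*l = (l - 3)*(l^4 + 3*l^3 - 6*l^2 - 8*l) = l*(l - 3)*(l^3 + 3*l^2 - 6*l - 8) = l*(l - 3)*(l - 2)*(l^2 + 5*l + 4) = l*(l - 3)*(l - 2)*(l + 4)*(l + 1)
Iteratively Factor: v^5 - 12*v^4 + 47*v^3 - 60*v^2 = (v - 5)*(v^4 - 7*v^3 + 12*v^2) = (v - 5)*(v - 3)*(v^3 - 4*v^2) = v*(v - 5)*(v - 3)*(v^2 - 4*v) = v*(v - 5)*(v - 4)*(v - 3)*(v)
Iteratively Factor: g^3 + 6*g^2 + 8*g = (g + 2)*(g^2 + 4*g) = g*(g + 2)*(g + 4)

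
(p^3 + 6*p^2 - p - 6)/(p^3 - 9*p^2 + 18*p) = (p^3 + 6*p^2 - p - 6)/(p*(p^2 - 9*p + 18))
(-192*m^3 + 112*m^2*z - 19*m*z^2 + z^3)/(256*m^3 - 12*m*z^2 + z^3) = (-3*m + z)/(4*m + z)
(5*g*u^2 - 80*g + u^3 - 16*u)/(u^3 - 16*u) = (5*g + u)/u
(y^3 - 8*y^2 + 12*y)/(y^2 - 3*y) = (y^2 - 8*y + 12)/(y - 3)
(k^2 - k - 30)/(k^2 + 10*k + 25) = (k - 6)/(k + 5)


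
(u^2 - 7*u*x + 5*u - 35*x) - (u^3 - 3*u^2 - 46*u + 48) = -u^3 + 4*u^2 - 7*u*x + 51*u - 35*x - 48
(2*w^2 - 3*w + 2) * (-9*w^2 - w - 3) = -18*w^4 + 25*w^3 - 21*w^2 + 7*w - 6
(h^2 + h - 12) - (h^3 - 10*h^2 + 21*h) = -h^3 + 11*h^2 - 20*h - 12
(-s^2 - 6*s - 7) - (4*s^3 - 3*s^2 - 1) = -4*s^3 + 2*s^2 - 6*s - 6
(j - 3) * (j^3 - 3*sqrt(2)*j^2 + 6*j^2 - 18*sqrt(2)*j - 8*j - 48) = j^4 - 3*sqrt(2)*j^3 + 3*j^3 - 26*j^2 - 9*sqrt(2)*j^2 - 24*j + 54*sqrt(2)*j + 144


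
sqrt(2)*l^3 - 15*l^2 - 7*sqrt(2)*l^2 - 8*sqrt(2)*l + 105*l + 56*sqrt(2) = (l - 7)*(l - 8*sqrt(2))*(sqrt(2)*l + 1)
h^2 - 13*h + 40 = (h - 8)*(h - 5)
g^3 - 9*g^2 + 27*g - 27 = (g - 3)^3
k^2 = k^2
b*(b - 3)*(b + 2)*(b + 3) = b^4 + 2*b^3 - 9*b^2 - 18*b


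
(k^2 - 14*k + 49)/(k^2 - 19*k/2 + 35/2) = 2*(k - 7)/(2*k - 5)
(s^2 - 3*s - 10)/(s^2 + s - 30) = (s + 2)/(s + 6)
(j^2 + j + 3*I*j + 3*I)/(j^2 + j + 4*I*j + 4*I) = (j + 3*I)/(j + 4*I)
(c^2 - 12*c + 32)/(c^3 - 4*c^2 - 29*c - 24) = (c - 4)/(c^2 + 4*c + 3)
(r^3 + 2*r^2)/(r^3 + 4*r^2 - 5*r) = r*(r + 2)/(r^2 + 4*r - 5)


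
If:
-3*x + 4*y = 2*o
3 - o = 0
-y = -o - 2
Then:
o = 3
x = 14/3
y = 5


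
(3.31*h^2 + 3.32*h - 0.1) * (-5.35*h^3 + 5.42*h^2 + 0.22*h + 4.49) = -17.7085*h^5 + 0.178200000000004*h^4 + 19.2576*h^3 + 15.0503*h^2 + 14.8848*h - 0.449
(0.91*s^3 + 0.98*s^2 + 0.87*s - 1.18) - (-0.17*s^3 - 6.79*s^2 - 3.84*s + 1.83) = 1.08*s^3 + 7.77*s^2 + 4.71*s - 3.01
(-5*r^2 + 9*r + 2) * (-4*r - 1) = 20*r^3 - 31*r^2 - 17*r - 2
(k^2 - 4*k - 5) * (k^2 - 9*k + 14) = k^4 - 13*k^3 + 45*k^2 - 11*k - 70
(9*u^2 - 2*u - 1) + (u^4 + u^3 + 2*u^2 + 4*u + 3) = u^4 + u^3 + 11*u^2 + 2*u + 2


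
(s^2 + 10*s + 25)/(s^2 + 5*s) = (s + 5)/s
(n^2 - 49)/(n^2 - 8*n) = (n^2 - 49)/(n*(n - 8))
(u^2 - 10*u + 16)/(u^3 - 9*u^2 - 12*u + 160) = (u - 2)/(u^2 - u - 20)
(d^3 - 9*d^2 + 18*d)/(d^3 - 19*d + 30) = d*(d - 6)/(d^2 + 3*d - 10)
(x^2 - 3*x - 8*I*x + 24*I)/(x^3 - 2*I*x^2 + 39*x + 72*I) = (x - 3)/(x^2 + 6*I*x - 9)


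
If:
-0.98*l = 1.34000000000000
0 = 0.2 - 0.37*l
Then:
No Solution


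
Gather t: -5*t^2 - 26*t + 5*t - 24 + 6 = -5*t^2 - 21*t - 18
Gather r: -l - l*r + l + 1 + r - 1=r*(1 - l)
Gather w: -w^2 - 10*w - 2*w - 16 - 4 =-w^2 - 12*w - 20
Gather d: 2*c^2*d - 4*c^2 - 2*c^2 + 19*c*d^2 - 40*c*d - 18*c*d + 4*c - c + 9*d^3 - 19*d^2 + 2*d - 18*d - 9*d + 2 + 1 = -6*c^2 + 3*c + 9*d^3 + d^2*(19*c - 19) + d*(2*c^2 - 58*c - 25) + 3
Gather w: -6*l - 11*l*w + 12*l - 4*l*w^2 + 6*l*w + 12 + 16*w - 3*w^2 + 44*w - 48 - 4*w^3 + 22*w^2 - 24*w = 6*l - 4*w^3 + w^2*(19 - 4*l) + w*(36 - 5*l) - 36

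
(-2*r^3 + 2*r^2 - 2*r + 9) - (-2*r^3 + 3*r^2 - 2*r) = 9 - r^2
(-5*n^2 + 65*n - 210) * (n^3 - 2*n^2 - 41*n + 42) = -5*n^5 + 75*n^4 - 135*n^3 - 2455*n^2 + 11340*n - 8820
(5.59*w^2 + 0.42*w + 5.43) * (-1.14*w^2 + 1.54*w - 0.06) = -6.3726*w^4 + 8.1298*w^3 - 5.8788*w^2 + 8.337*w - 0.3258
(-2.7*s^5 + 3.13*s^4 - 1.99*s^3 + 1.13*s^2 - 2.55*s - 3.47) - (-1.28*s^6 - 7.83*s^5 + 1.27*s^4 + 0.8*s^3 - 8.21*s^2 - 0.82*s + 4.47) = 1.28*s^6 + 5.13*s^5 + 1.86*s^4 - 2.79*s^3 + 9.34*s^2 - 1.73*s - 7.94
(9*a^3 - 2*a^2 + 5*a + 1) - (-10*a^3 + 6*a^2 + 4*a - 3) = 19*a^3 - 8*a^2 + a + 4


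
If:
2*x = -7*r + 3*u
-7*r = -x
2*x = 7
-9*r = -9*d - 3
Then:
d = 1/6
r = 1/2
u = 7/2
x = 7/2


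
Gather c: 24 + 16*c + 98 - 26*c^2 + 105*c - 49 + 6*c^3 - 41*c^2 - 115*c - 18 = 6*c^3 - 67*c^2 + 6*c + 55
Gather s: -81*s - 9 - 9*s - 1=-90*s - 10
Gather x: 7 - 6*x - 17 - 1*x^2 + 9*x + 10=-x^2 + 3*x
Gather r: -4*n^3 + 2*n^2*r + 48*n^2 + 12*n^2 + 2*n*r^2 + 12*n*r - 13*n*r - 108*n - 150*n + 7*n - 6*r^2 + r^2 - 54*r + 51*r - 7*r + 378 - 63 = -4*n^3 + 60*n^2 - 251*n + r^2*(2*n - 5) + r*(2*n^2 - n - 10) + 315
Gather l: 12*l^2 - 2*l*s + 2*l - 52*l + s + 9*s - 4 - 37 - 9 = 12*l^2 + l*(-2*s - 50) + 10*s - 50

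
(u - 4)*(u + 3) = u^2 - u - 12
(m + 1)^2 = m^2 + 2*m + 1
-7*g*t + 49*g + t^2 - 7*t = (-7*g + t)*(t - 7)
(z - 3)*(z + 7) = z^2 + 4*z - 21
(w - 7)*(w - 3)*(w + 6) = w^3 - 4*w^2 - 39*w + 126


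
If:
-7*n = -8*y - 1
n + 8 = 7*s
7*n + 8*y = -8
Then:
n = -1/2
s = 15/14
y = -9/16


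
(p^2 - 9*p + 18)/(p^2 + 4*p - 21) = (p - 6)/(p + 7)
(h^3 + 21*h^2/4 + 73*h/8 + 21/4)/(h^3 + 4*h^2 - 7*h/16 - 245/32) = 4*(2*h^2 + 7*h + 6)/(8*h^2 + 18*h - 35)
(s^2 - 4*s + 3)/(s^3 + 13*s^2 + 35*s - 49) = (s - 3)/(s^2 + 14*s + 49)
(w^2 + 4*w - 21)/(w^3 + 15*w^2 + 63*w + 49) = (w - 3)/(w^2 + 8*w + 7)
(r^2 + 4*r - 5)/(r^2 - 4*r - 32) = (-r^2 - 4*r + 5)/(-r^2 + 4*r + 32)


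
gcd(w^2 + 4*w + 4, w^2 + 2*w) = w + 2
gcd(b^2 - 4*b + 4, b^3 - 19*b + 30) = b - 2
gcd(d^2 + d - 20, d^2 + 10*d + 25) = d + 5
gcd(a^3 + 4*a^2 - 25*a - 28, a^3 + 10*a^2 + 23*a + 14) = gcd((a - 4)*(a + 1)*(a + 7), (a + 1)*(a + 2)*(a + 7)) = a^2 + 8*a + 7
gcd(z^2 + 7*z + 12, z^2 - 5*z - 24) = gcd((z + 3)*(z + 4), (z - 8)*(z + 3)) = z + 3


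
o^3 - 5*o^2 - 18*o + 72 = (o - 6)*(o - 3)*(o + 4)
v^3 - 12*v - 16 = (v - 4)*(v + 2)^2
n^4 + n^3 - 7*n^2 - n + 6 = (n - 2)*(n - 1)*(n + 1)*(n + 3)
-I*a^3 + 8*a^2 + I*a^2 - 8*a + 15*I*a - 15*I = (a + 3*I)*(a + 5*I)*(-I*a + I)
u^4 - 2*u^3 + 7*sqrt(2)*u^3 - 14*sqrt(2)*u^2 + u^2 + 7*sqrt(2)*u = u*(u - 1)^2*(u + 7*sqrt(2))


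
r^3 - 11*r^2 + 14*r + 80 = (r - 8)*(r - 5)*(r + 2)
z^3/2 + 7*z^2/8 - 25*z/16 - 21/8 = (z/2 + 1)*(z - 7/4)*(z + 3/2)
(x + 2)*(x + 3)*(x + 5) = x^3 + 10*x^2 + 31*x + 30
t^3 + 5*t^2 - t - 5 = (t - 1)*(t + 1)*(t + 5)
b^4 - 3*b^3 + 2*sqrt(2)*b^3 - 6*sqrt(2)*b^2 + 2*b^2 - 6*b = b*(b - 3)*(b + sqrt(2))^2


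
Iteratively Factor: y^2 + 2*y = (y)*(y + 2)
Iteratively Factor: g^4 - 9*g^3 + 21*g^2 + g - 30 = (g + 1)*(g^3 - 10*g^2 + 31*g - 30) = (g - 3)*(g + 1)*(g^2 - 7*g + 10) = (g - 5)*(g - 3)*(g + 1)*(g - 2)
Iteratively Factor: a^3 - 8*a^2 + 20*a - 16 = (a - 2)*(a^2 - 6*a + 8) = (a - 4)*(a - 2)*(a - 2)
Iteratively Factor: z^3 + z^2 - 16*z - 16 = (z + 4)*(z^2 - 3*z - 4) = (z - 4)*(z + 4)*(z + 1)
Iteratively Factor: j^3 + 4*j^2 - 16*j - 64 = (j - 4)*(j^2 + 8*j + 16) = (j - 4)*(j + 4)*(j + 4)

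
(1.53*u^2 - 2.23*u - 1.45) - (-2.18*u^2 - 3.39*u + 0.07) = 3.71*u^2 + 1.16*u - 1.52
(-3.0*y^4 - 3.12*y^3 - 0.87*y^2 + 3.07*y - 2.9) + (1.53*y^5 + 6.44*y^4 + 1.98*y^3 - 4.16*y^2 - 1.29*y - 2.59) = 1.53*y^5 + 3.44*y^4 - 1.14*y^3 - 5.03*y^2 + 1.78*y - 5.49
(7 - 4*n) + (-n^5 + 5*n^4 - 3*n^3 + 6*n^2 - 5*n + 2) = -n^5 + 5*n^4 - 3*n^3 + 6*n^2 - 9*n + 9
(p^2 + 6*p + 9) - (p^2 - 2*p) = 8*p + 9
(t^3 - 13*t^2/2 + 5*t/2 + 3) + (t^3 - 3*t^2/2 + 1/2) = 2*t^3 - 8*t^2 + 5*t/2 + 7/2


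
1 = 1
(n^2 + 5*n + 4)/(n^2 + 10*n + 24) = (n + 1)/(n + 6)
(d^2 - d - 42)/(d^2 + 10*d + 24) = (d - 7)/(d + 4)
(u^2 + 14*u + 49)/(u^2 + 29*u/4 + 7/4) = 4*(u + 7)/(4*u + 1)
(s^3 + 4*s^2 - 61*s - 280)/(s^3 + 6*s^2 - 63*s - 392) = (s + 5)/(s + 7)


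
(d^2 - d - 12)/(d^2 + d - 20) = (d + 3)/(d + 5)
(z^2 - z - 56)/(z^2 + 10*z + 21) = (z - 8)/(z + 3)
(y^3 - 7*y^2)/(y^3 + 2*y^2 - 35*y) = y*(y - 7)/(y^2 + 2*y - 35)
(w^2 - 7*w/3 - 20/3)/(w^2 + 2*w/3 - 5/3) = (w - 4)/(w - 1)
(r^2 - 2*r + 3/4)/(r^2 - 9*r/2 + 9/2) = (r - 1/2)/(r - 3)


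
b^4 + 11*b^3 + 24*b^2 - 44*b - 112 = (b - 2)*(b + 2)*(b + 4)*(b + 7)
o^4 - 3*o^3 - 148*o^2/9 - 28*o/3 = o*(o - 6)*(o + 2/3)*(o + 7/3)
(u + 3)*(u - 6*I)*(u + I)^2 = u^4 + 3*u^3 - 4*I*u^3 + 11*u^2 - 12*I*u^2 + 33*u + 6*I*u + 18*I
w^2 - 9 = (w - 3)*(w + 3)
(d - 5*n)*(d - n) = d^2 - 6*d*n + 5*n^2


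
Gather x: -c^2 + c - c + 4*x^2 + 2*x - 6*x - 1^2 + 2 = -c^2 + 4*x^2 - 4*x + 1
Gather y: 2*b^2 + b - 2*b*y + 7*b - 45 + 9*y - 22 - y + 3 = 2*b^2 + 8*b + y*(8 - 2*b) - 64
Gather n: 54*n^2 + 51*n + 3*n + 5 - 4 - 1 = 54*n^2 + 54*n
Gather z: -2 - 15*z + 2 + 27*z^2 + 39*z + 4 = 27*z^2 + 24*z + 4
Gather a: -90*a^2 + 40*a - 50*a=-90*a^2 - 10*a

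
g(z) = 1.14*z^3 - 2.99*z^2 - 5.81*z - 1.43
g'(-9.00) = 325.03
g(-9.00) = -1022.39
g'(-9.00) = 325.03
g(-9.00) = -1022.39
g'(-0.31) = -3.63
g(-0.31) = 0.05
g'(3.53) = 15.70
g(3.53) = -9.05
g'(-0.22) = -4.33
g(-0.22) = -0.31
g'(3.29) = 11.53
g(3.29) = -12.31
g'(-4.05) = 74.51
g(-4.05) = -102.67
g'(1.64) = -6.42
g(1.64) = -13.97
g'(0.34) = -7.45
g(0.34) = -3.71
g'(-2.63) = 33.57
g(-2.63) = -27.57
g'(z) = 3.42*z^2 - 5.98*z - 5.81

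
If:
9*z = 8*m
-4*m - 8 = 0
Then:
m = -2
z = -16/9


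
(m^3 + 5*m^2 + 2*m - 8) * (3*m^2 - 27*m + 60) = 3*m^5 - 12*m^4 - 69*m^3 + 222*m^2 + 336*m - 480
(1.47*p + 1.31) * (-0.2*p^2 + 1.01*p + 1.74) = -0.294*p^3 + 1.2227*p^2 + 3.8809*p + 2.2794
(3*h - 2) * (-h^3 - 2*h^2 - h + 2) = -3*h^4 - 4*h^3 + h^2 + 8*h - 4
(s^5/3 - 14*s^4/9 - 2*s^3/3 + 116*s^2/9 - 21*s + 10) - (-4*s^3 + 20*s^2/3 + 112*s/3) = s^5/3 - 14*s^4/9 + 10*s^3/3 + 56*s^2/9 - 175*s/3 + 10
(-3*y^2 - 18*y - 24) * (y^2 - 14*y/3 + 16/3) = -3*y^4 - 4*y^3 + 44*y^2 + 16*y - 128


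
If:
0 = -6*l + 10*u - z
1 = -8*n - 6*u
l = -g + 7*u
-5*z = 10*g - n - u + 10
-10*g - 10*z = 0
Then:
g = -432/211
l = -459/422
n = 89/422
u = -189/422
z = 432/211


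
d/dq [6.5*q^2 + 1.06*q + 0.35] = 13.0*q + 1.06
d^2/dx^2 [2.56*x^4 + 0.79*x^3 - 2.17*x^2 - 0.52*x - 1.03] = 30.72*x^2 + 4.74*x - 4.34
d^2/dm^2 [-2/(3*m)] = -4/(3*m^3)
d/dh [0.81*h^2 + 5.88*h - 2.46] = 1.62*h + 5.88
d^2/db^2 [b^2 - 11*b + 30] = 2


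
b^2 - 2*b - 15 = (b - 5)*(b + 3)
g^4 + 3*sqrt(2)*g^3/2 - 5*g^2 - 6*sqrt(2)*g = g*(g - 3*sqrt(2)/2)*(g + sqrt(2))*(g + 2*sqrt(2))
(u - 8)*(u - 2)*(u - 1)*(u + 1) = u^4 - 10*u^3 + 15*u^2 + 10*u - 16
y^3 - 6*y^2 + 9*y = y*(y - 3)^2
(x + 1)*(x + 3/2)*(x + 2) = x^3 + 9*x^2/2 + 13*x/2 + 3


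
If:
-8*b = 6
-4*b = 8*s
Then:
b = -3/4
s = 3/8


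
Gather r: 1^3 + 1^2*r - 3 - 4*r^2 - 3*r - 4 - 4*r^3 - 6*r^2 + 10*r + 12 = -4*r^3 - 10*r^2 + 8*r + 6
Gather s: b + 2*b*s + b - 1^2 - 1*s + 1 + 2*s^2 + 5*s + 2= 2*b + 2*s^2 + s*(2*b + 4) + 2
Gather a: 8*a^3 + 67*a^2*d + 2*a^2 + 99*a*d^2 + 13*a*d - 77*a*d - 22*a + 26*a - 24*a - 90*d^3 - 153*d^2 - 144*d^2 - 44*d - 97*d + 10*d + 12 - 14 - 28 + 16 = 8*a^3 + a^2*(67*d + 2) + a*(99*d^2 - 64*d - 20) - 90*d^3 - 297*d^2 - 131*d - 14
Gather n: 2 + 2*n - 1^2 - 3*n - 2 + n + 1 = 0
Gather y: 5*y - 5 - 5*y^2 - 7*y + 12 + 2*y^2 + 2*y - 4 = 3 - 3*y^2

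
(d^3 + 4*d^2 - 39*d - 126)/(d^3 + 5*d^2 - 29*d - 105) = (d - 6)/(d - 5)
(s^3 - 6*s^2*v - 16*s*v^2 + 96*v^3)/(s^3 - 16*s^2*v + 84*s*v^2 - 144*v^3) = (s + 4*v)/(s - 6*v)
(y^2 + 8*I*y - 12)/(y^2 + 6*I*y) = (y + 2*I)/y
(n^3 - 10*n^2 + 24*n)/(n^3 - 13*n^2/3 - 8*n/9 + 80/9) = 9*n*(n - 6)/(9*n^2 - 3*n - 20)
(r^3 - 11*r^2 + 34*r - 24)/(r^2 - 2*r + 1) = (r^2 - 10*r + 24)/(r - 1)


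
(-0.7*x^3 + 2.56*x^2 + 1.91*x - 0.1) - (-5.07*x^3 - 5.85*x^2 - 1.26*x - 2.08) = 4.37*x^3 + 8.41*x^2 + 3.17*x + 1.98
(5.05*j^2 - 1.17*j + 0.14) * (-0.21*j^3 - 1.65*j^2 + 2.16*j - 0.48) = -1.0605*j^5 - 8.0868*j^4 + 12.8091*j^3 - 5.1822*j^2 + 0.864*j - 0.0672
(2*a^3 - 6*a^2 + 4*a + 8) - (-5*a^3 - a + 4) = 7*a^3 - 6*a^2 + 5*a + 4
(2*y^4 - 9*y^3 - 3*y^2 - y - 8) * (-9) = -18*y^4 + 81*y^3 + 27*y^2 + 9*y + 72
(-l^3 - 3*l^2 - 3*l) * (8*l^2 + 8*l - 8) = -8*l^5 - 32*l^4 - 40*l^3 + 24*l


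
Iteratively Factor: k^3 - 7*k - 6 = (k + 2)*(k^2 - 2*k - 3) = (k + 1)*(k + 2)*(k - 3)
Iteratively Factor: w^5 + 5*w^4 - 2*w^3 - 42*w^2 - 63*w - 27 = (w - 3)*(w^4 + 8*w^3 + 22*w^2 + 24*w + 9) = (w - 3)*(w + 3)*(w^3 + 5*w^2 + 7*w + 3) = (w - 3)*(w + 3)^2*(w^2 + 2*w + 1) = (w - 3)*(w + 1)*(w + 3)^2*(w + 1)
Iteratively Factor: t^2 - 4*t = (t - 4)*(t)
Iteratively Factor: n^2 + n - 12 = (n + 4)*(n - 3)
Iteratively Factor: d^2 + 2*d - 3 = (d + 3)*(d - 1)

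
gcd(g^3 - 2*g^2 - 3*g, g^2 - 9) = g - 3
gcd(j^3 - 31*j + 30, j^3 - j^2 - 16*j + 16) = j - 1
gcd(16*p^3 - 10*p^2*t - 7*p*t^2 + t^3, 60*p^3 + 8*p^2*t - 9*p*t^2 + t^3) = 2*p + t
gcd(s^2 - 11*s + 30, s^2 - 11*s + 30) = s^2 - 11*s + 30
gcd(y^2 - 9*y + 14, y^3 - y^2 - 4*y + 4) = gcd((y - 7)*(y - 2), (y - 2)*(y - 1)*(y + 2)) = y - 2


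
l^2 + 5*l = l*(l + 5)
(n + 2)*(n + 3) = n^2 + 5*n + 6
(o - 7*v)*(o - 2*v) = o^2 - 9*o*v + 14*v^2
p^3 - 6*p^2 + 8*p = p*(p - 4)*(p - 2)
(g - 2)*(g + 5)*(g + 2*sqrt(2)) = g^3 + 2*sqrt(2)*g^2 + 3*g^2 - 10*g + 6*sqrt(2)*g - 20*sqrt(2)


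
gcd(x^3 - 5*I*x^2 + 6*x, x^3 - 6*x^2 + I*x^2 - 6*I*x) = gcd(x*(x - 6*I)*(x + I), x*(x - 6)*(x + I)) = x^2 + I*x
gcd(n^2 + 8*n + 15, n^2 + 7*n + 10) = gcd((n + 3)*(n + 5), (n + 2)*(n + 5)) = n + 5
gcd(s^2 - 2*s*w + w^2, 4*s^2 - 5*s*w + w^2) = s - w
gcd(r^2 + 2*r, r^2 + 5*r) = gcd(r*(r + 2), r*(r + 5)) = r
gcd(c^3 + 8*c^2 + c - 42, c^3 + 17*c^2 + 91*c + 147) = c^2 + 10*c + 21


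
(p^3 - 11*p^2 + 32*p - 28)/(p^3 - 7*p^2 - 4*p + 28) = (p - 2)/(p + 2)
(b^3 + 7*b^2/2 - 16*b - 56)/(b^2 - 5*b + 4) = (b^2 + 15*b/2 + 14)/(b - 1)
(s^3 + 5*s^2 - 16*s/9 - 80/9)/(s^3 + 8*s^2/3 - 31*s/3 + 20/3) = (s + 4/3)/(s - 1)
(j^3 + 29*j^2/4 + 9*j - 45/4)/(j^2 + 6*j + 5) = (4*j^2 + 9*j - 9)/(4*(j + 1))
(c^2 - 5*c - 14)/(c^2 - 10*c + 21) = (c + 2)/(c - 3)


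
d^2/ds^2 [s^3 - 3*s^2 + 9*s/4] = 6*s - 6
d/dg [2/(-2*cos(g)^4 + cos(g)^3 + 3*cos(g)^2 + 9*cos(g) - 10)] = 2*(3*cos(g)^2 - 2*cos(3*g) + 9)*sin(g)/(2*(1 - cos(g)^2)^2 - cos(g)^3 + cos(g)^2 - 9*cos(g) + 8)^2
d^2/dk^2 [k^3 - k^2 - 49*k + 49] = 6*k - 2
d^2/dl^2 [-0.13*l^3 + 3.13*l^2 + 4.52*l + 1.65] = 6.26 - 0.78*l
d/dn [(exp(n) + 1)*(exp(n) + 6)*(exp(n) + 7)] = (3*exp(2*n) + 28*exp(n) + 55)*exp(n)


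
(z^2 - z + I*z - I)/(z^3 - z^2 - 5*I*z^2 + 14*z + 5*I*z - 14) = (z + I)/(z^2 - 5*I*z + 14)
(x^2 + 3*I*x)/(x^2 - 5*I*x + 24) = x/(x - 8*I)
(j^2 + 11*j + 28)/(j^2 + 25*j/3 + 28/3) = 3*(j + 4)/(3*j + 4)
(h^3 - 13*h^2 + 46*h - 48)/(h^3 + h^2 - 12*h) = (h^2 - 10*h + 16)/(h*(h + 4))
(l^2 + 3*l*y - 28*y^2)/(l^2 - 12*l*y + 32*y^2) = (-l - 7*y)/(-l + 8*y)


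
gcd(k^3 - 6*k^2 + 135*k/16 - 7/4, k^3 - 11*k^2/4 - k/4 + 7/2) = k - 7/4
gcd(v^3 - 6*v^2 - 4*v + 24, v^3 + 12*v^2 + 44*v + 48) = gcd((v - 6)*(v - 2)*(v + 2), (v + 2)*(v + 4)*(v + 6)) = v + 2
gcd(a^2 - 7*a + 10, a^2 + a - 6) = a - 2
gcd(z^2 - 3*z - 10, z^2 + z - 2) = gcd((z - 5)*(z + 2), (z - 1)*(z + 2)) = z + 2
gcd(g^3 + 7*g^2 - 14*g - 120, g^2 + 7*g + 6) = g + 6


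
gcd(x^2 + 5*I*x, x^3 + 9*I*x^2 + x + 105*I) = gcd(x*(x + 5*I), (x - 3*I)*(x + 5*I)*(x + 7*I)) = x + 5*I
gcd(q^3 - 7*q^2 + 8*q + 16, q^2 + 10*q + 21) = 1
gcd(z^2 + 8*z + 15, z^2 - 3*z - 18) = z + 3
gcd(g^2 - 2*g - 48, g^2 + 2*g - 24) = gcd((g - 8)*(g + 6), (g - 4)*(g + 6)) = g + 6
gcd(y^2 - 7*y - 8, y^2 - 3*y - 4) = y + 1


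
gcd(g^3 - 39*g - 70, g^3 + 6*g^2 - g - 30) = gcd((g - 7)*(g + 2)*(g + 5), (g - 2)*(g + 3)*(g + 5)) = g + 5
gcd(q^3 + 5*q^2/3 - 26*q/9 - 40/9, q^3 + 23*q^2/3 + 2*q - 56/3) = q + 2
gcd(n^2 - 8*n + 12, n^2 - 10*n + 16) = n - 2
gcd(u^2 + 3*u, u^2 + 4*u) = u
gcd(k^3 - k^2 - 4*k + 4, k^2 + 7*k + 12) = 1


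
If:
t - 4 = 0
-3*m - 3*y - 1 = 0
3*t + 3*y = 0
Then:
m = 11/3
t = 4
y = -4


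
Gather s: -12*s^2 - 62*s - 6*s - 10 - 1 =-12*s^2 - 68*s - 11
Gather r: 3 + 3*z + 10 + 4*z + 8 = 7*z + 21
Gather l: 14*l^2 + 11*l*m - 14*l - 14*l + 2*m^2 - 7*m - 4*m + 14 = 14*l^2 + l*(11*m - 28) + 2*m^2 - 11*m + 14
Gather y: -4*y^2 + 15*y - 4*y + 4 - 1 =-4*y^2 + 11*y + 3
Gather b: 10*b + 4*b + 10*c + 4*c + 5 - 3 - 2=14*b + 14*c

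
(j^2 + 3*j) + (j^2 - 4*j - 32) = 2*j^2 - j - 32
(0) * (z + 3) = 0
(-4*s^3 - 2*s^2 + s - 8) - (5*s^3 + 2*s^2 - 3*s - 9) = -9*s^3 - 4*s^2 + 4*s + 1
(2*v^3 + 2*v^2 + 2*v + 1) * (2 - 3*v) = -6*v^4 - 2*v^3 - 2*v^2 + v + 2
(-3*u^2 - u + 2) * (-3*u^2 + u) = 9*u^4 - 7*u^2 + 2*u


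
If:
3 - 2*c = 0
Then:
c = 3/2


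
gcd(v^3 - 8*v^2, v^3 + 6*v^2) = v^2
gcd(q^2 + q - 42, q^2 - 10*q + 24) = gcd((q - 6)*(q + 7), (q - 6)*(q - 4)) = q - 6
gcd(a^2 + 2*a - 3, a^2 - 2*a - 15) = a + 3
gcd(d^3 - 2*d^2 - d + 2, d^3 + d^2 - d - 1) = d^2 - 1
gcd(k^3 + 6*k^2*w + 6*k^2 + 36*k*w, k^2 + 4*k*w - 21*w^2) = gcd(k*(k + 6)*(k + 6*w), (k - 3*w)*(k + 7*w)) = 1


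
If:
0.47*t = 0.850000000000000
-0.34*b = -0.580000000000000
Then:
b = 1.71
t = 1.81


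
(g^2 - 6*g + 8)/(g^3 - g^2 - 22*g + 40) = 1/(g + 5)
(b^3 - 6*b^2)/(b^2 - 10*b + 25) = b^2*(b - 6)/(b^2 - 10*b + 25)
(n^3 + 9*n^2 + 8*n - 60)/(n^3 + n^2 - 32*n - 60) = (n^2 + 4*n - 12)/(n^2 - 4*n - 12)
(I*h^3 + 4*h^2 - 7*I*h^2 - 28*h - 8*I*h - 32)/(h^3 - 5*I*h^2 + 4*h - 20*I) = (I*h^3 + h^2*(4 - 7*I) + h*(-28 - 8*I) - 32)/(h^3 - 5*I*h^2 + 4*h - 20*I)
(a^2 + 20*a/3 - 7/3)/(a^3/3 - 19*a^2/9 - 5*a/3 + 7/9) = 3*(a + 7)/(a^2 - 6*a - 7)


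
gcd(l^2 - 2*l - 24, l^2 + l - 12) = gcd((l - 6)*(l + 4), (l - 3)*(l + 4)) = l + 4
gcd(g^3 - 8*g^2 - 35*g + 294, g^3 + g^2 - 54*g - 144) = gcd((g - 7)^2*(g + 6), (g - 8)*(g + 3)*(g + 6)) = g + 6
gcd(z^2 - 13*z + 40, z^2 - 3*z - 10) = z - 5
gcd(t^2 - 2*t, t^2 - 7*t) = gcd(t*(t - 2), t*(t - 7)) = t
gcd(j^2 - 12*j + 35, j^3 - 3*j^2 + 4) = 1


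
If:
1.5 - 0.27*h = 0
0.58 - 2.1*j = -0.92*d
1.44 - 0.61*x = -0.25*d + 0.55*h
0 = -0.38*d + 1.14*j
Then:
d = -2.64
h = 5.56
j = -0.88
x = -3.73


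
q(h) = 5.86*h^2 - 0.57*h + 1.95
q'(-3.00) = -35.73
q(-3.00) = 56.40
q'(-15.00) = -176.37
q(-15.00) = 1329.00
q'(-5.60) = -66.20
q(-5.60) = 188.91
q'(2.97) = 34.24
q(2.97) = 51.95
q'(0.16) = 1.31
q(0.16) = 2.01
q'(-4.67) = -55.30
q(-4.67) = 132.41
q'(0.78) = 8.57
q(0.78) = 5.07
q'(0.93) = 10.33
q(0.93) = 6.49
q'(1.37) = 15.49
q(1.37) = 12.17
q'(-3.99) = -47.33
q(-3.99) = 97.52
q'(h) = 11.72*h - 0.57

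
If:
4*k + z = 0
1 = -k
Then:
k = -1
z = 4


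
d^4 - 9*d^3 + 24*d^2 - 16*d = d*(d - 4)^2*(d - 1)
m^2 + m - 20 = (m - 4)*(m + 5)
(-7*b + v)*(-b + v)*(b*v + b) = 7*b^3*v + 7*b^3 - 8*b^2*v^2 - 8*b^2*v + b*v^3 + b*v^2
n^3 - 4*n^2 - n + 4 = (n - 4)*(n - 1)*(n + 1)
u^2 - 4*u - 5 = (u - 5)*(u + 1)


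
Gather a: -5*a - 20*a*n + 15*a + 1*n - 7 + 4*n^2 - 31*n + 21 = a*(10 - 20*n) + 4*n^2 - 30*n + 14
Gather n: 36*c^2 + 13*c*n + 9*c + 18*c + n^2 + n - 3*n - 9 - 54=36*c^2 + 27*c + n^2 + n*(13*c - 2) - 63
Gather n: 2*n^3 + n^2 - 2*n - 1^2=2*n^3 + n^2 - 2*n - 1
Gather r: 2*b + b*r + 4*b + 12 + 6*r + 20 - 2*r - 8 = 6*b + r*(b + 4) + 24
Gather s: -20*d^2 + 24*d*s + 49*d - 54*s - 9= -20*d^2 + 49*d + s*(24*d - 54) - 9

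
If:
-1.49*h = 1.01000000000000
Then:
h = -0.68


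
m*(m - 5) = m^2 - 5*m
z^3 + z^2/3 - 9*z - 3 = (z - 3)*(z + 1/3)*(z + 3)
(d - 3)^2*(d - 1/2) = d^3 - 13*d^2/2 + 12*d - 9/2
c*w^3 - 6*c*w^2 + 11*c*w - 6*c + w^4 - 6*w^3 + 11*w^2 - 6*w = (c + w)*(w - 3)*(w - 2)*(w - 1)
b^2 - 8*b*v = b*(b - 8*v)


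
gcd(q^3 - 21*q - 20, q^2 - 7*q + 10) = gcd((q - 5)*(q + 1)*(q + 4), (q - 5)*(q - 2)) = q - 5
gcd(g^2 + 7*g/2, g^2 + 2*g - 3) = 1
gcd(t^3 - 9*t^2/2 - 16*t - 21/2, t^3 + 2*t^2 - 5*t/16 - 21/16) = t + 1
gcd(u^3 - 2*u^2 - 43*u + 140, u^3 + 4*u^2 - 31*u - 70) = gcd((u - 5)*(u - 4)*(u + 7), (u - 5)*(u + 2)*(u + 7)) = u^2 + 2*u - 35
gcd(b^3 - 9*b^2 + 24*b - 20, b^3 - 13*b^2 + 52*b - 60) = b^2 - 7*b + 10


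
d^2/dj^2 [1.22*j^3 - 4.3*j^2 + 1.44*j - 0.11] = 7.32*j - 8.6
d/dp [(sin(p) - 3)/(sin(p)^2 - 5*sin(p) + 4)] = (6*sin(p) + cos(p)^2 - 12)*cos(p)/(sin(p)^2 - 5*sin(p) + 4)^2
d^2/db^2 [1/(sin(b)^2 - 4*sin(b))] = 2*(-2*sin(b) + 6 - 5/sin(b) - 12/sin(b)^2 + 16/sin(b)^3)/(sin(b) - 4)^3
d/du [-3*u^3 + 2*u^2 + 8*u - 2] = -9*u^2 + 4*u + 8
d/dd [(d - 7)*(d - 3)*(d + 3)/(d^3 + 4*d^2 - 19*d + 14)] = (11*d^4 - 20*d^3 + 22*d^2 - 700*d + 1071)/(d^6 + 8*d^5 - 22*d^4 - 124*d^3 + 473*d^2 - 532*d + 196)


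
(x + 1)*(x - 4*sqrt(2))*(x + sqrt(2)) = x^3 - 3*sqrt(2)*x^2 + x^2 - 8*x - 3*sqrt(2)*x - 8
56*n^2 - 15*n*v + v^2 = (-8*n + v)*(-7*n + v)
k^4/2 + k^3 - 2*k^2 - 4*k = k*(k/2 + 1)*(k - 2)*(k + 2)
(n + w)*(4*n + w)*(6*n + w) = 24*n^3 + 34*n^2*w + 11*n*w^2 + w^3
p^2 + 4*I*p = p*(p + 4*I)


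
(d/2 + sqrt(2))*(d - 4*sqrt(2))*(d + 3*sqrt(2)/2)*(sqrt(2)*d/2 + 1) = sqrt(2)*d^4/4 + d^3/4 - 23*sqrt(2)*d^2/4 - 23*d - 12*sqrt(2)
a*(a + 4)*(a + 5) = a^3 + 9*a^2 + 20*a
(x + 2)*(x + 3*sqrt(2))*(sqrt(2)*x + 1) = sqrt(2)*x^3 + 2*sqrt(2)*x^2 + 7*x^2 + 3*sqrt(2)*x + 14*x + 6*sqrt(2)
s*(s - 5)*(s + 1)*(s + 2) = s^4 - 2*s^3 - 13*s^2 - 10*s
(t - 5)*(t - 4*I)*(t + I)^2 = t^4 - 5*t^3 - 2*I*t^3 + 7*t^2 + 10*I*t^2 - 35*t + 4*I*t - 20*I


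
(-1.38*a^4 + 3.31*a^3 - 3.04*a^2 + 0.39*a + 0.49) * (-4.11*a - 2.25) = 5.6718*a^5 - 10.4991*a^4 + 5.0469*a^3 + 5.2371*a^2 - 2.8914*a - 1.1025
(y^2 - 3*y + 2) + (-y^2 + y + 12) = 14 - 2*y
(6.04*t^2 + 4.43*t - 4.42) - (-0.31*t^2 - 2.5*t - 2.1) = 6.35*t^2 + 6.93*t - 2.32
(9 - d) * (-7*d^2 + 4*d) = 7*d^3 - 67*d^2 + 36*d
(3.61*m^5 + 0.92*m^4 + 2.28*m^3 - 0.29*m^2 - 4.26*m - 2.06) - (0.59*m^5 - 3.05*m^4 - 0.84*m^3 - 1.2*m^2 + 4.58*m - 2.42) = 3.02*m^5 + 3.97*m^4 + 3.12*m^3 + 0.91*m^2 - 8.84*m + 0.36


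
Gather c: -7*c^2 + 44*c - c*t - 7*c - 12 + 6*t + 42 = -7*c^2 + c*(37 - t) + 6*t + 30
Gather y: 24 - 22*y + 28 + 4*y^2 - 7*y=4*y^2 - 29*y + 52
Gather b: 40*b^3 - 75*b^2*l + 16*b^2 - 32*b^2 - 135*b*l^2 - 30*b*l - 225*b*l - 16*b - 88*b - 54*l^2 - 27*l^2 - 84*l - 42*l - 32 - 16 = 40*b^3 + b^2*(-75*l - 16) + b*(-135*l^2 - 255*l - 104) - 81*l^2 - 126*l - 48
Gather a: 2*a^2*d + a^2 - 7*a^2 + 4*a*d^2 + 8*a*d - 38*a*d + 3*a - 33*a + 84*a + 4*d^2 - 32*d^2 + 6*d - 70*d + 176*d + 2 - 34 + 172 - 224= a^2*(2*d - 6) + a*(4*d^2 - 30*d + 54) - 28*d^2 + 112*d - 84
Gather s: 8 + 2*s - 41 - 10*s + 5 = -8*s - 28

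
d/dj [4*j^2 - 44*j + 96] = 8*j - 44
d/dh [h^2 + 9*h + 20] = 2*h + 9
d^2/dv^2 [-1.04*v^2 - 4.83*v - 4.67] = -2.08000000000000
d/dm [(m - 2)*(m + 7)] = 2*m + 5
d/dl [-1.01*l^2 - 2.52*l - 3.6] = -2.02*l - 2.52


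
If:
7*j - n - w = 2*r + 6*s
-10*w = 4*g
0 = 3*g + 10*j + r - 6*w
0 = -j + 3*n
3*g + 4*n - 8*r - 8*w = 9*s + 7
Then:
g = -5*w/2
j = 489*w/248 + 21/124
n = 163*w/248 + 7/124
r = -771*w/124 - 105/62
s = 127*w/31 + 70/93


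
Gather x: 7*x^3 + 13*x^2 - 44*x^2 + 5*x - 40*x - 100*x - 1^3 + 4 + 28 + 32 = 7*x^3 - 31*x^2 - 135*x + 63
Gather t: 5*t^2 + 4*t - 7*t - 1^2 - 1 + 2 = 5*t^2 - 3*t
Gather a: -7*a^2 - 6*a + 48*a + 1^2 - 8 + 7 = -7*a^2 + 42*a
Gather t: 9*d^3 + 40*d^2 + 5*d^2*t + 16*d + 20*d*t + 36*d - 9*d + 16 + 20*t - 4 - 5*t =9*d^3 + 40*d^2 + 43*d + t*(5*d^2 + 20*d + 15) + 12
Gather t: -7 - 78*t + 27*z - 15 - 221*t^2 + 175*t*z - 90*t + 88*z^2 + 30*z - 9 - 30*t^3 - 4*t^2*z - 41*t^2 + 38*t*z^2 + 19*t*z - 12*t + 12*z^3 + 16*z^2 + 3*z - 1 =-30*t^3 + t^2*(-4*z - 262) + t*(38*z^2 + 194*z - 180) + 12*z^3 + 104*z^2 + 60*z - 32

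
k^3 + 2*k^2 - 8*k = k*(k - 2)*(k + 4)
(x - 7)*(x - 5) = x^2 - 12*x + 35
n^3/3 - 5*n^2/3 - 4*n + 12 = (n/3 + 1)*(n - 6)*(n - 2)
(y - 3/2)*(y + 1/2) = y^2 - y - 3/4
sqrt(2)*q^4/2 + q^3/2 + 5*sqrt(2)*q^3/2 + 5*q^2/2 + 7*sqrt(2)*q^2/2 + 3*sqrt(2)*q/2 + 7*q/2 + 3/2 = (q + 1)^2*(q + 3)*(sqrt(2)*q/2 + 1/2)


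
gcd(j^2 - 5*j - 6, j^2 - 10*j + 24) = j - 6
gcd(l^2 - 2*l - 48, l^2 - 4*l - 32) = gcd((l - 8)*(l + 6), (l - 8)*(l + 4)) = l - 8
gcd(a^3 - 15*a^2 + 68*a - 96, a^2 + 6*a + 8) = 1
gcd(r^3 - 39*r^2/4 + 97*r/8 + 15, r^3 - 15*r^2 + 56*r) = r - 8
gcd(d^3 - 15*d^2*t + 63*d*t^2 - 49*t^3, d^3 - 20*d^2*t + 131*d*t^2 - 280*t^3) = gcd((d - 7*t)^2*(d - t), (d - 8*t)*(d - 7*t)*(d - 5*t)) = -d + 7*t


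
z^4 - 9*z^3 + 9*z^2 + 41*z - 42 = (z - 7)*(z - 3)*(z - 1)*(z + 2)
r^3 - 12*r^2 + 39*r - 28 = (r - 7)*(r - 4)*(r - 1)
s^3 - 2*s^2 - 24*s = s*(s - 6)*(s + 4)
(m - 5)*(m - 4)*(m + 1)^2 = m^4 - 7*m^3 + 3*m^2 + 31*m + 20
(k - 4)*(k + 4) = k^2 - 16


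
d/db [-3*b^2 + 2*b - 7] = 2 - 6*b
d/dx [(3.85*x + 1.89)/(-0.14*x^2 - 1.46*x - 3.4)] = (0.539*x^2 + 0.5292*x - 10.3306)/(0.0196*x^4 + 0.4088*x^3 + 3.0836*x^2 + 9.928*x + 11.56)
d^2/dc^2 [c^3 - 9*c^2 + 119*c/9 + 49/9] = 6*c - 18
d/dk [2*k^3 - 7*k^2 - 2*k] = 6*k^2 - 14*k - 2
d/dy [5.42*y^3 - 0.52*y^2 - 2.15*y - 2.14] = 16.26*y^2 - 1.04*y - 2.15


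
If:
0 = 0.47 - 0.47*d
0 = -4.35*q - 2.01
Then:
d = 1.00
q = -0.46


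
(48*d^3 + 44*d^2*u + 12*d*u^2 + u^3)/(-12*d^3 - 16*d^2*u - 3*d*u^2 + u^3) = (24*d^2 + 10*d*u + u^2)/(-6*d^2 - 5*d*u + u^2)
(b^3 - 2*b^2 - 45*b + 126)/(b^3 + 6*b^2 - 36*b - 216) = (b^2 + 4*b - 21)/(b^2 + 12*b + 36)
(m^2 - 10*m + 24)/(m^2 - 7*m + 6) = (m - 4)/(m - 1)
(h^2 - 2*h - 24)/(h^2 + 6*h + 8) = (h - 6)/(h + 2)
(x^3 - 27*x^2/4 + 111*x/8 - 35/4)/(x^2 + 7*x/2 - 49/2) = (4*x^2 - 13*x + 10)/(4*(x + 7))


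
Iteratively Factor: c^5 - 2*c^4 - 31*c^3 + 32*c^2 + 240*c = (c + 3)*(c^4 - 5*c^3 - 16*c^2 + 80*c) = (c - 5)*(c + 3)*(c^3 - 16*c) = (c - 5)*(c - 4)*(c + 3)*(c^2 + 4*c) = (c - 5)*(c - 4)*(c + 3)*(c + 4)*(c)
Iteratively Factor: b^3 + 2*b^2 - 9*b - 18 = (b + 3)*(b^2 - b - 6) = (b + 2)*(b + 3)*(b - 3)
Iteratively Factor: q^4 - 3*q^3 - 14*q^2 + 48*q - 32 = (q - 2)*(q^3 - q^2 - 16*q + 16) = (q - 2)*(q - 1)*(q^2 - 16) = (q - 4)*(q - 2)*(q - 1)*(q + 4)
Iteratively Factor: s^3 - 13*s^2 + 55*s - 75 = (s - 3)*(s^2 - 10*s + 25) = (s - 5)*(s - 3)*(s - 5)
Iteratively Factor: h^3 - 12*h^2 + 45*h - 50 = (h - 5)*(h^2 - 7*h + 10) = (h - 5)^2*(h - 2)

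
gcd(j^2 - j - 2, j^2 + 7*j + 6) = j + 1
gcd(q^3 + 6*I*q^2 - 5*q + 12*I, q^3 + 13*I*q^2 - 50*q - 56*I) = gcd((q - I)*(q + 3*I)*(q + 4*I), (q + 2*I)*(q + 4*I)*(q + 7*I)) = q + 4*I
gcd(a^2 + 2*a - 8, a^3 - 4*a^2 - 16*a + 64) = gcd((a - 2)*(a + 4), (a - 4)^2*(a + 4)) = a + 4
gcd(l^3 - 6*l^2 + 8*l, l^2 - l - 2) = l - 2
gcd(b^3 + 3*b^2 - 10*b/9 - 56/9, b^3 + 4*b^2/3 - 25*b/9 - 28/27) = b^2 + b - 28/9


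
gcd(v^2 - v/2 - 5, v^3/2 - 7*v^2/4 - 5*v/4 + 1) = 1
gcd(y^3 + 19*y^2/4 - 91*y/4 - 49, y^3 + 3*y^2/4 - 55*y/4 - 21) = y^2 - 9*y/4 - 7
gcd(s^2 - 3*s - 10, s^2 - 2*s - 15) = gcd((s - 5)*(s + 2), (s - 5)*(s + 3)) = s - 5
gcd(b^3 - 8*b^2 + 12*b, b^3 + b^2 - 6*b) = b^2 - 2*b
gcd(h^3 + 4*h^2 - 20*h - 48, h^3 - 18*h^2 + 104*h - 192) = h - 4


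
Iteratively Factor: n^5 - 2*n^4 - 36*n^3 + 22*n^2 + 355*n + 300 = (n - 5)*(n^4 + 3*n^3 - 21*n^2 - 83*n - 60) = (n - 5)*(n + 1)*(n^3 + 2*n^2 - 23*n - 60) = (n - 5)^2*(n + 1)*(n^2 + 7*n + 12) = (n - 5)^2*(n + 1)*(n + 3)*(n + 4)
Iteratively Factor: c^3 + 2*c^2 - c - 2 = (c - 1)*(c^2 + 3*c + 2) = (c - 1)*(c + 1)*(c + 2)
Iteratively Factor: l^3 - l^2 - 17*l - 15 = (l + 3)*(l^2 - 4*l - 5) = (l - 5)*(l + 3)*(l + 1)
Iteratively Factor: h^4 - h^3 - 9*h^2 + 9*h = (h - 3)*(h^3 + 2*h^2 - 3*h) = (h - 3)*(h - 1)*(h^2 + 3*h) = (h - 3)*(h - 1)*(h + 3)*(h)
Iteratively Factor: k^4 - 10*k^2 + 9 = (k - 3)*(k^3 + 3*k^2 - k - 3) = (k - 3)*(k + 3)*(k^2 - 1) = (k - 3)*(k + 1)*(k + 3)*(k - 1)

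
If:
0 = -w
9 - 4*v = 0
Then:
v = 9/4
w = 0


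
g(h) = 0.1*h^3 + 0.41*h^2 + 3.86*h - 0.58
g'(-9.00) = 20.78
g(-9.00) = -75.01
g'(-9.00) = 20.78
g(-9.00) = -75.01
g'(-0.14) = 3.75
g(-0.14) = -1.11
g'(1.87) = 6.44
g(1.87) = 8.73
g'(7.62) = 27.53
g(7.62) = 96.88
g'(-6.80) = 12.16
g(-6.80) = -39.31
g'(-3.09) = 4.19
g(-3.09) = -11.54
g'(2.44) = 7.65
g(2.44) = 12.73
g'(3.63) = 10.79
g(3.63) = 23.62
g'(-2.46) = 3.66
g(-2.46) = -9.08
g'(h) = 0.3*h^2 + 0.82*h + 3.86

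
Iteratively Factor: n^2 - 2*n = (n)*(n - 2)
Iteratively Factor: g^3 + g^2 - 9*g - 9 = (g - 3)*(g^2 + 4*g + 3) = (g - 3)*(g + 1)*(g + 3)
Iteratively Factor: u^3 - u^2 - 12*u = (u + 3)*(u^2 - 4*u) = (u - 4)*(u + 3)*(u)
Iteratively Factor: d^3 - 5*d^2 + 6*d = (d - 2)*(d^2 - 3*d) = d*(d - 2)*(d - 3)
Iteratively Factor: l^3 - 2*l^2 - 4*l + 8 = (l - 2)*(l^2 - 4) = (l - 2)^2*(l + 2)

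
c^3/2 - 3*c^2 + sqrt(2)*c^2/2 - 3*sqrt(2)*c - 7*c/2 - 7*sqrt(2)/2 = (c/2 + sqrt(2)/2)*(c - 7)*(c + 1)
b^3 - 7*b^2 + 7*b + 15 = (b - 5)*(b - 3)*(b + 1)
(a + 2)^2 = a^2 + 4*a + 4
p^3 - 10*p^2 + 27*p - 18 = (p - 6)*(p - 3)*(p - 1)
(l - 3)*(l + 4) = l^2 + l - 12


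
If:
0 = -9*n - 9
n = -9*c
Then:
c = 1/9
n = -1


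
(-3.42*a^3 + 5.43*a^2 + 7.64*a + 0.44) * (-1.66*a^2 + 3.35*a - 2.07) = 5.6772*a^5 - 20.4708*a^4 + 12.5875*a^3 + 13.6235*a^2 - 14.3408*a - 0.9108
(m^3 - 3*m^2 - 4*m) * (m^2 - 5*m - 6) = m^5 - 8*m^4 + 5*m^3 + 38*m^2 + 24*m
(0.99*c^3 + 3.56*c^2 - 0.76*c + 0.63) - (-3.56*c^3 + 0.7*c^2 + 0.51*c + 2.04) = 4.55*c^3 + 2.86*c^2 - 1.27*c - 1.41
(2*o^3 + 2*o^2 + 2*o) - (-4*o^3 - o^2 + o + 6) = 6*o^3 + 3*o^2 + o - 6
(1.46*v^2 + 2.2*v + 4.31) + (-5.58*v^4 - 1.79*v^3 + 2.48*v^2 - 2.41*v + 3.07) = -5.58*v^4 - 1.79*v^3 + 3.94*v^2 - 0.21*v + 7.38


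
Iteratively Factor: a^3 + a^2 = (a)*(a^2 + a) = a^2*(a + 1)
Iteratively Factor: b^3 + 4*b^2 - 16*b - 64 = (b - 4)*(b^2 + 8*b + 16) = (b - 4)*(b + 4)*(b + 4)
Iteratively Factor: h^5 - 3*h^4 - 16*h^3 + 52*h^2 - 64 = (h - 2)*(h^4 - h^3 - 18*h^2 + 16*h + 32) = (h - 2)*(h + 1)*(h^3 - 2*h^2 - 16*h + 32) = (h - 2)^2*(h + 1)*(h^2 - 16) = (h - 4)*(h - 2)^2*(h + 1)*(h + 4)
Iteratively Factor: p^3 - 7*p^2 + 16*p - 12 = (p - 2)*(p^2 - 5*p + 6) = (p - 2)^2*(p - 3)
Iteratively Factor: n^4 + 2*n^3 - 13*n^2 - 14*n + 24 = (n + 2)*(n^3 - 13*n + 12) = (n + 2)*(n + 4)*(n^2 - 4*n + 3) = (n - 3)*(n + 2)*(n + 4)*(n - 1)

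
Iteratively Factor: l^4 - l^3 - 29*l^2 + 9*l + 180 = (l + 3)*(l^3 - 4*l^2 - 17*l + 60) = (l - 3)*(l + 3)*(l^2 - l - 20) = (l - 3)*(l + 3)*(l + 4)*(l - 5)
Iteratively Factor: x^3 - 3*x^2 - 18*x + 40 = (x + 4)*(x^2 - 7*x + 10) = (x - 5)*(x + 4)*(x - 2)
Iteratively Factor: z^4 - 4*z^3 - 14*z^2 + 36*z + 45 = (z + 1)*(z^3 - 5*z^2 - 9*z + 45) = (z - 3)*(z + 1)*(z^2 - 2*z - 15) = (z - 3)*(z + 1)*(z + 3)*(z - 5)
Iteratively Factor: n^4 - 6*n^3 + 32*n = (n + 2)*(n^3 - 8*n^2 + 16*n) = (n - 4)*(n + 2)*(n^2 - 4*n) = (n - 4)^2*(n + 2)*(n)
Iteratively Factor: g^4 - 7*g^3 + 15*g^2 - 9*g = (g - 3)*(g^3 - 4*g^2 + 3*g) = (g - 3)^2*(g^2 - g) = (g - 3)^2*(g - 1)*(g)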